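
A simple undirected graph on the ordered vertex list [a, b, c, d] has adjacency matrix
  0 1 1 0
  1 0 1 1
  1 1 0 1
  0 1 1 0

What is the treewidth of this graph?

A width-2 tree decomposition is:
Bags: B1 = {b, c, d}  B2 = {a, b, c}
Tree: B1–B2
The largest bag has 3 vertices, giving width 2; this decomposition certifies tw(G) ≤ 2. On the other hand G contains the 3-clique {b, c, d}. A clique must lie in a single bag of any decomposition, so no decomposition can have width below 2. The upper and lower bounds meet at 2, so that is the treewidth.

2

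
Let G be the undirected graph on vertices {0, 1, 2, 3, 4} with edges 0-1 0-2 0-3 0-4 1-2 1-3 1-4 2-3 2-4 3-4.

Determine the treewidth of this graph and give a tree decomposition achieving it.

Treewidth 4.
One such decomposition:
Bags: B1 = {0, 1, 2, 3, 4}
Tree: (single bag)

A single bag containing all 5 vertices is trivially a valid decomposition of width 4. Conversely, {0, 1, 2, 3, 4} is a clique of size 5, and the vertices of any clique must share a bag in every tree decomposition; so some bag has ≥ 5 vertices and tw(G) ≥ 4. Hence tw(G) = 4 exactly.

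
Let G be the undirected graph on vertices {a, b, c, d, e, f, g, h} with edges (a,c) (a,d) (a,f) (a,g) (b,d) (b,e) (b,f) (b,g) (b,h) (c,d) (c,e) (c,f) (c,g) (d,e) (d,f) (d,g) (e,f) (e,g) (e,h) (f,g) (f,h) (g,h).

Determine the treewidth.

A width-4 tree decomposition is:
Bags: B1 = {b, d, e, f, g}  B2 = {c, d, e, f, g}  B3 = {b, e, f, g, h}  B4 = {a, c, d, f, g}
Tree: B1–B2, B1–B3, B2–B4
Each bag holds 5 vertices, so the decomposition has width 4, which upper-bounds the treewidth. On the other hand G contains the 5-clique {c, d, e, f, g}. A clique must lie in a single bag of any decomposition, so no decomposition can have width below 4. Hence tw(G) = 4 exactly.

4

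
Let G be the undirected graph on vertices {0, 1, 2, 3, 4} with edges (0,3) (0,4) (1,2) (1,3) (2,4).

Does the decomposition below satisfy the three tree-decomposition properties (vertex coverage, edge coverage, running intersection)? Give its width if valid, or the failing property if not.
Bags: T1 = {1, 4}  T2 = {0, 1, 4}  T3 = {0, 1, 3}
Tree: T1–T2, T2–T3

No — vertex 2 appears in no bag.

A tree decomposition must satisfy three properties: every vertex lies in some bag; for every edge, both endpoints lie together in some bag; and for every vertex, the bags containing it form a connected subtree. Here vertex 2 appears in no bag, so the decomposition is invalid.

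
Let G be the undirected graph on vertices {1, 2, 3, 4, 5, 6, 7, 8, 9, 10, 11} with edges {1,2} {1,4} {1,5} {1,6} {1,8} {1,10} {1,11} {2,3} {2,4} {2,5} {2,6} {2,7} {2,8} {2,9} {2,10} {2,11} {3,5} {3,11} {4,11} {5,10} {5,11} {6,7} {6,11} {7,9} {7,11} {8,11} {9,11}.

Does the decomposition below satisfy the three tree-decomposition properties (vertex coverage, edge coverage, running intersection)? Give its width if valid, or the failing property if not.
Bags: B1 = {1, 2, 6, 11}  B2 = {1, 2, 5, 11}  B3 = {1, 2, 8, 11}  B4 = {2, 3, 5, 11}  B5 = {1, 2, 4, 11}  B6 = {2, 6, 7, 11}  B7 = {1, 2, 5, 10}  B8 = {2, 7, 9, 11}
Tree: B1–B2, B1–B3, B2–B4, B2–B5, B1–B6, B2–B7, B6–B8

Yes; width 3.

Vertex coverage: the bags together contain {1, 2, 3, 4, 5, 6, 7, 8, 9, 10, 11}, the full vertex set. Edge coverage: each edge of G has both endpoints in at least one bag. Running intersection: for every vertex, the bags containing it form a connected subtree. All three properties hold, so this is a valid tree decomposition of width max|bag| − 1 = 3, and hence tw(G) ≤ 3.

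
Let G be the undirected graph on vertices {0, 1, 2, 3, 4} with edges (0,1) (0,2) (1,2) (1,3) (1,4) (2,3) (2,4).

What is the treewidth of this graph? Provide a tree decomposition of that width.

Every bag has size at most 3, so the width is 3 − 1 = 2 and tw(G) ≤ 2. Conversely, {0, 1, 2} is a clique of size 3, and the vertices of any clique must share a bag in every tree decomposition; so some bag has ≥ 3 vertices and tw(G) ≥ 2. Hence tw(G) = 2 exactly.

Treewidth 2.
Bags: B1 = {1, 2, 4}  B2 = {1, 2, 3}  B3 = {0, 1, 2}
Tree: B1–B2, B2–B3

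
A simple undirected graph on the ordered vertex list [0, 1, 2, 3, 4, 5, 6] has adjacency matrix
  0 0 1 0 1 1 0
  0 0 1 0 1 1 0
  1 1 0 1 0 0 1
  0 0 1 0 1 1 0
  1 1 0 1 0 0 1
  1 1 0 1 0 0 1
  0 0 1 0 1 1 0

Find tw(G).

3

A width-3 tree decomposition is:
Bags: B1 = {2, 3, 4, 5}  B2 = {2, 4, 5, 6}  B3 = {0, 2, 4, 5}  B4 = {1, 2, 4, 5}
Tree: B1–B2, B2–B3, B3–B4
Every bag has size at most 4, so the width is 4 − 1 = 3 and tw(G) ≤ 3. For the lower bound: the 4 vertex sets {2,3}, {5,6}, {4}, {0} are disjoint, each induces a connected subgraph, and every pair is joined by at least one edge of G. Contracting each set to a single vertex therefore yields K_{4} as a minor, and since treewidth is minor-monotone, tw(G) ≥ tw(K_{4}) = 3. Hence tw(G) = 3 exactly.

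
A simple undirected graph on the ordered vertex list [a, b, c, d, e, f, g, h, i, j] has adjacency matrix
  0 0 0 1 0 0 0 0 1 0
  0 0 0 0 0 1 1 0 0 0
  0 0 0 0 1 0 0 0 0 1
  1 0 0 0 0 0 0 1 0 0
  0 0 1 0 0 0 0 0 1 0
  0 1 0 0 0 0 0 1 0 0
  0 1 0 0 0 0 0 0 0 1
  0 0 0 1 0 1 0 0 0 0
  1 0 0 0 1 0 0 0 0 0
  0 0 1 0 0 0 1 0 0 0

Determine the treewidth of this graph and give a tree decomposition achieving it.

The largest bag has 3 vertices, giving width 2; this decomposition certifies tw(G) ≤ 2. For the lower bound, G contains the cycle c–e–i–a–d–h–f–b–g–j–c, so G is not a forest; only forests have treewidth ≤ 1, hence tw(G) ≥ 2. Combining the bounds, tw(G) = 2.

Treewidth 2.
One optimal decomposition is:
Bags: B1 = {c, e, i}  B2 = {a, c, i}  B3 = {a, c, d}  B4 = {c, d, h}  B5 = {c, f, h}  B6 = {b, c, f}  B7 = {b, c, g}  B8 = {c, g, j}
Tree: B1–B2, B2–B3, B3–B4, B4–B5, B5–B6, B6–B7, B7–B8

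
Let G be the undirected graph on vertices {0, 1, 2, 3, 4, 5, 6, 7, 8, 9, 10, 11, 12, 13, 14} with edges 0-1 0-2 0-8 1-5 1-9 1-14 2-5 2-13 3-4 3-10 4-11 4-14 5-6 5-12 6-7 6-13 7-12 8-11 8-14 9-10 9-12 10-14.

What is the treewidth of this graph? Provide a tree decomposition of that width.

Treewidth 3.
One optimal decomposition is:
Bags: B1 = {2, 6, 7, 13}  B2 = {2, 5, 6, 7}  B3 = {2, 5, 7, 12}  B4 = {0, 2, 5, 12}  B5 = {0, 1, 5, 12}  B6 = {0, 1, 9, 12}  B7 = {0, 1, 8, 9}  B8 = {1, 8, 9, 14}  B9 = {8, 9, 10, 14}  B10 = {8, 10, 11, 14}  B11 = {4, 10, 11, 14}  B12 = {3, 4, 10, 11}
Tree: B1–B2, B2–B3, B3–B4, B4–B5, B5–B6, B6–B7, B7–B8, B8–B9, B9–B10, B10–B11, B11–B12

The largest bag has 4 vertices, giving width 3; this decomposition certifies tw(G) ≤ 3. For the lower bound: the 4 vertex sets {6,7,13}, {2}, {5}, {0,1,9,12} are disjoint, each induces a connected subgraph, and every pair is joined by at least one edge of G. Contracting each set to a single vertex therefore yields K_{4} as a minor, and since treewidth is minor-monotone, tw(G) ≥ tw(K_{4}) = 3. The upper and lower bounds meet at 3, so that is the treewidth.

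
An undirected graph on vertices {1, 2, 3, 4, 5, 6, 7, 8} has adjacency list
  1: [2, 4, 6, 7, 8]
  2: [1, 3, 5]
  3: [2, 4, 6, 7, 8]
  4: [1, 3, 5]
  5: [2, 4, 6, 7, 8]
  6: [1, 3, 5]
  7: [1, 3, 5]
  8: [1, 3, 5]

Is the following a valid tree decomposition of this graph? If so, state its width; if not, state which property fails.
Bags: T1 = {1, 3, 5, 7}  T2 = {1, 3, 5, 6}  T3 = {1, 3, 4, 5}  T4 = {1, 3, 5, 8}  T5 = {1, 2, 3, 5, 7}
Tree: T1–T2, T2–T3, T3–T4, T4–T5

No — bags containing vertex 7 are not connected in the tree.

A tree decomposition must satisfy three properties: every vertex lies in some bag; for every edge, both endpoints lie together in some bag; and for every vertex, the bags containing it form a connected subtree. Here bags containing vertex 7 are not connected in the tree, so the decomposition is invalid.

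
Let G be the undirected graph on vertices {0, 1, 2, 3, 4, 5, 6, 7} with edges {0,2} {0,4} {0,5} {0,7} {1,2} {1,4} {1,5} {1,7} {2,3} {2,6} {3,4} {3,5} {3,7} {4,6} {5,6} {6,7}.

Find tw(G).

4

A width-4 tree decomposition is:
Bags: B1 = {2, 3, 4, 5, 7}  B2 = {1, 2, 4, 5, 7}  B3 = {0, 2, 4, 5, 7}  B4 = {2, 4, 5, 6, 7}
Tree: B1–B2, B2–B3, B3–B4
The largest bag has 5 vertices, giving width 4; this decomposition certifies tw(G) ≤ 4. For the lower bound: the 5 vertex sets {3,4}, {1,7}, {0,2}, {5}, {6} are disjoint, each induces a connected subgraph, and every pair is joined by at least one edge of G. Contracting each set to a single vertex therefore yields K_{5} as a minor, and since treewidth is minor-monotone, tw(G) ≥ tw(K_{5}) = 4. Therefore the treewidth is 4.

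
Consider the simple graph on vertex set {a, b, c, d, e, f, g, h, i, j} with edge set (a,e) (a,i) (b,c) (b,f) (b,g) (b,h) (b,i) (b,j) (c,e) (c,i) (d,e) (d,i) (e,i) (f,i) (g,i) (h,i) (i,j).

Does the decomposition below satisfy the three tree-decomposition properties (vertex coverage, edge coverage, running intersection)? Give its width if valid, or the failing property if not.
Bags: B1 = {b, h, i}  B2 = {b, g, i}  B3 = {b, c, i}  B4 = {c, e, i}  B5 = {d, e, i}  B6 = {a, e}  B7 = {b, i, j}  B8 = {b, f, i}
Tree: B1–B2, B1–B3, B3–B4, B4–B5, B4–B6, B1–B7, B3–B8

No — edge (i,a) lies in no bag.

A tree decomposition must satisfy three properties: every vertex lies in some bag; for every edge, both endpoints lie together in some bag; and for every vertex, the bags containing it form a connected subtree. Here edge (i,a) lies in no bag, so the decomposition is invalid.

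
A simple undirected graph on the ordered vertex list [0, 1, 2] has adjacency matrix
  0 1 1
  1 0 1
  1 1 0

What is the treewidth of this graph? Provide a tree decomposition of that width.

Treewidth 2.
Bags: B1 = {0, 1, 2}
Tree: (single bag)

A single bag containing all 3 vertices is trivially a valid decomposition of width 2. On the other hand G contains the 3-clique {0, 1, 2}. A clique must lie in a single bag of any decomposition, so no decomposition can have width below 2. Therefore the treewidth is 2.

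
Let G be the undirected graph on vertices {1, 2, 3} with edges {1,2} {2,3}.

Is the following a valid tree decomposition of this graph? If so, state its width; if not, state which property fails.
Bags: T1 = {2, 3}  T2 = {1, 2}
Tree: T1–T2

Checking the three conditions: (i) the bags cover all of {1, 2, 3}; (ii) for each edge, some bag contains both endpoints; (iii) the bags containing any fixed vertex form a subtree. All hold, so the decomposition is valid with width 2 − 1 = 1.

Yes; width 1.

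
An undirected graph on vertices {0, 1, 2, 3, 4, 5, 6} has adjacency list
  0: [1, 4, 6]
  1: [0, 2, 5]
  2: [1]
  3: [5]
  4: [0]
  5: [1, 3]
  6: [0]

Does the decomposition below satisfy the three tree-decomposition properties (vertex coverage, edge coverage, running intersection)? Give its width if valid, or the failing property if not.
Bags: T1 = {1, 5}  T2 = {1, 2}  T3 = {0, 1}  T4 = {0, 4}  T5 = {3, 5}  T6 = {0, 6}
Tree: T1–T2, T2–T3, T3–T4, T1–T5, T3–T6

Checking the three conditions: (i) the bags cover all of {0, 1, 2, 3, 4, 5, 6}; (ii) for each edge, some bag contains both endpoints; (iii) the bags containing any fixed vertex form a subtree. All hold, so the decomposition is valid with width 2 − 1 = 1.

Yes; width 1.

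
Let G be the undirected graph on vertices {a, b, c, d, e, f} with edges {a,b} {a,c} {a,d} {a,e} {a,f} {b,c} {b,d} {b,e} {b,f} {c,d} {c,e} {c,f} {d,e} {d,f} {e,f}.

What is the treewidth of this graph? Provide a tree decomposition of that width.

Treewidth 5.
One such decomposition:
Bags: B1 = {a, b, c, d, e, f}
Tree: (single bag)

With just one bag of size 6, the width is 6 − 1 = 5, so tw(G) ≤ 5. On the other hand G contains the 6-clique {a, b, c, d, e, f}. A clique must lie in a single bag of any decomposition, so no decomposition can have width below 5. The upper and lower bounds meet at 5, so that is the treewidth.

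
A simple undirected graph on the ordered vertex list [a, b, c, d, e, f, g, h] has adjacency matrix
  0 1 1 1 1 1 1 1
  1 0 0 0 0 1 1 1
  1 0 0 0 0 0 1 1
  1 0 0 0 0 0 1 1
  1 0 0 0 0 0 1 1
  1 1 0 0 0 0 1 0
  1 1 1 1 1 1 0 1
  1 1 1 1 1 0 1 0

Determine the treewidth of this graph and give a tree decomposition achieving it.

Each bag holds 4 vertices, so the decomposition has width 3, which upper-bounds the treewidth. Conversely, {a, d, g, h} is a clique of size 4, and the vertices of any clique must share a bag in every tree decomposition; so some bag has ≥ 4 vertices and tw(G) ≥ 3. The upper and lower bounds meet at 3, so that is the treewidth.

Treewidth 3.
One such decomposition:
Bags: B1 = {a, c, g, h}  B2 = {a, b, g, h}  B3 = {a, b, f, g}  B4 = {a, e, g, h}  B5 = {a, d, g, h}
Tree: B1–B2, B2–B3, B1–B4, B4–B5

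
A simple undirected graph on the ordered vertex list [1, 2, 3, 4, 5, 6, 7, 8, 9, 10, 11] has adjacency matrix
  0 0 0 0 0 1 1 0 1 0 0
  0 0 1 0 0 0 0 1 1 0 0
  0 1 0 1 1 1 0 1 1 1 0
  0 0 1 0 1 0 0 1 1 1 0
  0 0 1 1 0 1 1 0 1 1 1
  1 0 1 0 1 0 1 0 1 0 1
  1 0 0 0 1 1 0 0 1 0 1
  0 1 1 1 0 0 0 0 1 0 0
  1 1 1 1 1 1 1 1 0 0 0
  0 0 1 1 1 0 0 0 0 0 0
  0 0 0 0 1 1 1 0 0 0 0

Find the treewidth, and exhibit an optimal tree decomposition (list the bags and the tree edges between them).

Each bag holds 4 vertices, so the decomposition has width 3, which upper-bounds the treewidth. Conversely, {1, 6, 7, 9} is a clique of size 4, and the vertices of any clique must share a bag in every tree decomposition; so some bag has ≥ 4 vertices and tw(G) ≥ 3. Hence tw(G) = 3 exactly.

Treewidth 3.
Bags: B1 = {5, 6, 7, 9}  B2 = {3, 5, 6, 9}  B3 = {1, 6, 7, 9}  B4 = {3, 4, 5, 9}  B5 = {3, 4, 8, 9}  B6 = {2, 3, 8, 9}  B7 = {3, 4, 5, 10}  B8 = {5, 6, 7, 11}
Tree: B1–B2, B1–B3, B2–B4, B4–B5, B5–B6, B4–B7, B1–B8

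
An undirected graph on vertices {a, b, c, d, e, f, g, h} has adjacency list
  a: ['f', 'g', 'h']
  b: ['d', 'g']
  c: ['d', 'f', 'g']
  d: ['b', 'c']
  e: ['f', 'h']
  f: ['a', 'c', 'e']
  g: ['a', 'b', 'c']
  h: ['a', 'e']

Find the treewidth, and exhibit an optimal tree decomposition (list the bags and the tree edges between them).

Treewidth 2.
Bags: B1 = {b, c, d}  B2 = {b, c, g}  B3 = {c, f, g}  B4 = {a, f, g}  B5 = {a, e, f}  B6 = {a, e, h}
Tree: B1–B2, B2–B3, B3–B4, B4–B5, B5–B6

Each bag holds 3 vertices, so the decomposition has width 2, which upper-bounds the treewidth. The edges d–b–g–c–d form a cycle, so G is not a tree and its treewidth is at least 2. Therefore the treewidth is 2.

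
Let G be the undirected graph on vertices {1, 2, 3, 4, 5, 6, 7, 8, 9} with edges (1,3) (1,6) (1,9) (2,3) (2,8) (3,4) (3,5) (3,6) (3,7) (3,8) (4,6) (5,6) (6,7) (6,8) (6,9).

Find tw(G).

A width-2 tree decomposition is:
Bags: B1 = {1, 3, 6}  B2 = {3, 6, 8}  B3 = {3, 5, 6}  B4 = {3, 6, 7}  B5 = {3, 4, 6}  B6 = {2, 3, 8}  B7 = {1, 6, 9}
Tree: B1–B2, B2–B3, B2–B4, B1–B5, B2–B6, B1–B7
Each bag holds 3 vertices, so the decomposition has width 2, which upper-bounds the treewidth. Conversely, {1, 6, 9} is a clique of size 3, and the vertices of any clique must share a bag in every tree decomposition; so some bag has ≥ 3 vertices and tw(G) ≥ 2. The upper and lower bounds meet at 2, so that is the treewidth.

2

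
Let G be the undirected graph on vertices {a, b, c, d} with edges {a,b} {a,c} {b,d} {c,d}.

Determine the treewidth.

A width-2 tree decomposition is:
Bags: B1 = {a, b, d}  B2 = {a, c, d}
Tree: B1–B2
The largest bag has 3 vertices, giving width 2; this decomposition certifies tw(G) ≤ 2. The edges a–b–d–c–a form a cycle, so G is not a tree and its treewidth is at least 2. Hence tw(G) = 2 exactly.

2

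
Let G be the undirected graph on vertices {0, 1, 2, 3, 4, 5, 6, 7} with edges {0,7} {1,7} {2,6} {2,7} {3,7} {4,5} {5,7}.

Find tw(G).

A width-1 tree decomposition is:
Bags: B1 = {1, 7}  B2 = {2, 7}  B3 = {3, 7}  B4 = {2, 6}  B5 = {5, 7}  B6 = {0, 7}  B7 = {4, 5}
Tree: B1–B2, B1–B3, B2–B4, B1–B5, B5–B6, B5–B7
The largest bag has 2 vertices, giving width 1; this decomposition certifies tw(G) ≤ 1. Since G has at least one edge (e.g. 7–1), it is not an edgeless graph, so tw(G) ≥ 1. Combining the bounds, tw(G) = 1.

1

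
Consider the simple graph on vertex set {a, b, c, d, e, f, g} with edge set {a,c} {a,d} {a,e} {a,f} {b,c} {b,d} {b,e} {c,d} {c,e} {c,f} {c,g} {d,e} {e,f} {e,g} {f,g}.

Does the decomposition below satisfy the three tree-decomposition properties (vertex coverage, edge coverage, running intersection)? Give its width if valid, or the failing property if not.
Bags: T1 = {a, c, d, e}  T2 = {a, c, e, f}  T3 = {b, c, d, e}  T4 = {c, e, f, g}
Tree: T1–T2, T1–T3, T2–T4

Yes; width 3.

Checking the three conditions: (i) the bags cover all of {a, b, c, d, e, f, g}; (ii) for each edge, some bag contains both endpoints; (iii) the bags containing any fixed vertex form a subtree. All hold, so the decomposition is valid with width 4 − 1 = 3.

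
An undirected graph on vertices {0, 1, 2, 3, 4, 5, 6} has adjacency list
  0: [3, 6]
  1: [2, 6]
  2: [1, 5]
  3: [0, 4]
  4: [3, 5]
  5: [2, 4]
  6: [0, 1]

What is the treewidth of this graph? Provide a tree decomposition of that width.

Every bag has size at most 3, so the width is 3 − 1 = 2 and tw(G) ≤ 2. The edges 6–0–3–4–5–2–1–6 form a cycle, so G is not a tree and its treewidth is at least 2. Hence tw(G) = 2 exactly.

Treewidth 2.
Bags: B1 = {0, 3, 6}  B2 = {3, 4, 6}  B3 = {4, 5, 6}  B4 = {2, 5, 6}  B5 = {1, 2, 6}
Tree: B1–B2, B2–B3, B3–B4, B4–B5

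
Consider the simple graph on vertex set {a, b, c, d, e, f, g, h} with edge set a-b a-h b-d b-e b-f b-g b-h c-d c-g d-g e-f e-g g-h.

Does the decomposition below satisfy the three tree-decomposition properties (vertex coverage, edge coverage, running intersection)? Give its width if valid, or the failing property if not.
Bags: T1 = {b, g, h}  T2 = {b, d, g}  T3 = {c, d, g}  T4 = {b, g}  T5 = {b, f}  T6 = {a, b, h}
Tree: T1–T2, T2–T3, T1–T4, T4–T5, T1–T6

A tree decomposition must satisfy three properties: every vertex lies in some bag; for every edge, both endpoints lie together in some bag; and for every vertex, the bags containing it form a connected subtree. Here vertex e appears in no bag, so the decomposition is invalid.

No — vertex e appears in no bag.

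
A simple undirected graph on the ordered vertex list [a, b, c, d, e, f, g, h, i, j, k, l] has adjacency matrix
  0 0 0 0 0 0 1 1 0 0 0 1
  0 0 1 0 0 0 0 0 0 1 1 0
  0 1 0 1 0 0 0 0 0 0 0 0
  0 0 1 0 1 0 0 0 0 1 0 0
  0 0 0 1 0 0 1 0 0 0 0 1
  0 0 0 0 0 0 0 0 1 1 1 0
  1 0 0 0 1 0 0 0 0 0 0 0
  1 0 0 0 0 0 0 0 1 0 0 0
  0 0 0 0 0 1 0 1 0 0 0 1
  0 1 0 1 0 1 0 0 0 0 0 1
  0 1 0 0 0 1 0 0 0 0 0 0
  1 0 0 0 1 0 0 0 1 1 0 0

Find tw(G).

A width-3 tree decomposition is:
Bags: B1 = {a, e, g, h}  B2 = {a, e, h, l}  B3 = {e, h, i, l}  B4 = {d, e, i, l}  B5 = {d, i, j, l}  B6 = {d, f, i, j}  B7 = {c, d, f, j}  B8 = {b, c, f, j}  B9 = {b, c, f, k}
Tree: B1–B2, B2–B3, B3–B4, B4–B5, B5–B6, B6–B7, B7–B8, B8–B9
Every bag has size at most 4, so the width is 4 − 1 = 3 and tw(G) ≤ 3. For the lower bound: the 4 vertex sets {a,g,h}, {e}, {l}, {d,f,i,j} are disjoint, each induces a connected subgraph, and every pair is joined by at least one edge of G. Contracting each set to a single vertex therefore yields K_{4} as a minor, and since treewidth is minor-monotone, tw(G) ≥ tw(K_{4}) = 3. Therefore the treewidth is 3.

3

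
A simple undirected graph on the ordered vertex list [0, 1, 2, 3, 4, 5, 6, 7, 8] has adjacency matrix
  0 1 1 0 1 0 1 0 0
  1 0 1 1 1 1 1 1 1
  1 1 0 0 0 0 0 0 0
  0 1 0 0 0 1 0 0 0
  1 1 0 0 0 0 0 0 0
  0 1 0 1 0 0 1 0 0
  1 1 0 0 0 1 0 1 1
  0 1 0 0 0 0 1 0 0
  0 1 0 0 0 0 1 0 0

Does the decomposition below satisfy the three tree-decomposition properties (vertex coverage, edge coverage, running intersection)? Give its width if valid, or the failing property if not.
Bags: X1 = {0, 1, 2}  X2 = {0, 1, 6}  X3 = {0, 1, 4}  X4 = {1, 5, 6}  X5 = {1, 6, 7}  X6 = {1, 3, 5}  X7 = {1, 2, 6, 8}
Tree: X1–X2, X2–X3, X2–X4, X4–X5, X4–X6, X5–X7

No — bags containing vertex 2 are not connected in the tree.

A tree decomposition must satisfy three properties: every vertex lies in some bag; for every edge, both endpoints lie together in some bag; and for every vertex, the bags containing it form a connected subtree. Here bags containing vertex 2 are not connected in the tree, so the decomposition is invalid.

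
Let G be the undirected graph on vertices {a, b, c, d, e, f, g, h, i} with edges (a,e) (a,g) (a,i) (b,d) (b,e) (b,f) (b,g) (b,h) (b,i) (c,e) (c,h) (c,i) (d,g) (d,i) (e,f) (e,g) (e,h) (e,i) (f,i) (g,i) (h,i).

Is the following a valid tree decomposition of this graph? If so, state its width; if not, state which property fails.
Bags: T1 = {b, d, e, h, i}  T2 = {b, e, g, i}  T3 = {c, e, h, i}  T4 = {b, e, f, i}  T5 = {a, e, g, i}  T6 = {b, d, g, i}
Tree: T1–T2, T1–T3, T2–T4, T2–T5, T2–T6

No — bags containing vertex d are not connected in the tree.

A tree decomposition must satisfy three properties: every vertex lies in some bag; for every edge, both endpoints lie together in some bag; and for every vertex, the bags containing it form a connected subtree. Here bags containing vertex d are not connected in the tree, so the decomposition is invalid.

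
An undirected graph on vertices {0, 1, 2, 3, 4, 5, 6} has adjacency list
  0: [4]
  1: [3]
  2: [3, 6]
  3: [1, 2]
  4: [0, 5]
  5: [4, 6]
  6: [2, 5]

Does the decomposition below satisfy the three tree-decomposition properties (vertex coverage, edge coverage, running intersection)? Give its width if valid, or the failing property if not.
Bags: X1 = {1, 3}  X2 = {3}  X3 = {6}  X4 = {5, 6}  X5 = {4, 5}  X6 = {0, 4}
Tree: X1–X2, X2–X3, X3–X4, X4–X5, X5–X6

A tree decomposition must satisfy three properties: every vertex lies in some bag; for every edge, both endpoints lie together in some bag; and for every vertex, the bags containing it form a connected subtree. Here vertex 2 appears in no bag, so the decomposition is invalid.

No — vertex 2 appears in no bag.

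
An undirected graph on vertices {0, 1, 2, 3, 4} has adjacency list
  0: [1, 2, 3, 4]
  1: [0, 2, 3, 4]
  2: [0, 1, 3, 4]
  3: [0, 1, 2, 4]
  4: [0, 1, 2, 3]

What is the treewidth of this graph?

4

A width-4 tree decomposition is:
Bags: B1 = {0, 1, 2, 3, 4}
Tree: (single bag)
A single bag containing all 5 vertices is trivially a valid decomposition of width 4. Conversely, {0, 1, 2, 3, 4} is a clique of size 5, and the vertices of any clique must share a bag in every tree decomposition; so some bag has ≥ 5 vertices and tw(G) ≥ 4. The upper and lower bounds meet at 4, so that is the treewidth.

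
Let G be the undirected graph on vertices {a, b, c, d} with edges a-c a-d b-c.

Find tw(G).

1

A width-1 tree decomposition is:
Bags: B1 = {b, c}  B2 = {a, c}  B3 = {a, d}
Tree: B1–B2, B2–B3
The largest bag has 2 vertices, giving width 1; this decomposition certifies tw(G) ≤ 1. Any graph with an edge has treewidth ≥ 1, and G has the edge c–b. Combining the bounds, tw(G) = 1.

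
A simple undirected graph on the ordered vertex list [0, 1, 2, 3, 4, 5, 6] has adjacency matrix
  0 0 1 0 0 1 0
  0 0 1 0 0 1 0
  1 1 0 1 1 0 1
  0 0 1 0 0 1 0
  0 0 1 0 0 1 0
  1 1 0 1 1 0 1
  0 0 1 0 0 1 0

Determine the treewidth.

A width-2 tree decomposition is:
Bags: B1 = {2, 3, 5}  B2 = {2, 5, 6}  B3 = {0, 2, 5}  B4 = {2, 4, 5}  B5 = {1, 2, 5}
Tree: B1–B2, B2–B3, B3–B4, B4–B5
Every bag has size at most 3, so the width is 3 − 1 = 2 and tw(G) ≤ 2. Since 5–3–2–6–5 is a cycle in G, G is not acyclic. Forests are exactly the graphs of treewidth ≤ 1, so tw(G) ≥ 2. Hence tw(G) = 2 exactly.

2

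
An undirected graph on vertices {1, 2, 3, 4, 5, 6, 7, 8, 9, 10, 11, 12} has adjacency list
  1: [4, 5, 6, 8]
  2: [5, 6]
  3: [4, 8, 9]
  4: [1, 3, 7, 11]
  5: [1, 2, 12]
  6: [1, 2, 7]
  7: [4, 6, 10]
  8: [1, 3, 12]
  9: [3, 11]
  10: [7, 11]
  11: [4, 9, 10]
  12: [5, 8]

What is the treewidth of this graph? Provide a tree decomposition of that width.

Treewidth 3.
One optimal decomposition is:
Bags: B1 = {2, 5, 6, 12}  B2 = {1, 5, 6, 12}  B3 = {1, 6, 8, 12}  B4 = {1, 6, 7, 8}  B5 = {1, 4, 7, 8}  B6 = {3, 4, 7, 8}  B7 = {3, 4, 7, 10}  B8 = {3, 4, 10, 11}  B9 = {3, 9, 10, 11}
Tree: B1–B2, B2–B3, B3–B4, B4–B5, B5–B6, B6–B7, B7–B8, B8–B9

Each bag holds 4 vertices, so the decomposition has width 3, which upper-bounds the treewidth. For the lower bound: the 4 vertex sets {2,5,12}, {6}, {1}, {3,4,7,8} are disjoint, each induces a connected subgraph, and every pair is joined by at least one edge of G. Contracting each set to a single vertex therefore yields K_{4} as a minor, and since treewidth is minor-monotone, tw(G) ≥ tw(K_{4}) = 3. Therefore the treewidth is 3.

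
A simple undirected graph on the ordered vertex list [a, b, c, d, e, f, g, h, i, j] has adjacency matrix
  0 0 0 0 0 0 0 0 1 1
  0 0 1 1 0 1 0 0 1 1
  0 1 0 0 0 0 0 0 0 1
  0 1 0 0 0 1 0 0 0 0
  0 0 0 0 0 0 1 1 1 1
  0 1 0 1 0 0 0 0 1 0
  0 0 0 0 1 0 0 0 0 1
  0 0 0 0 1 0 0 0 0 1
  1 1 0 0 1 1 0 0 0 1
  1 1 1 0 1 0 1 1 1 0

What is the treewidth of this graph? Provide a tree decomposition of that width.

Each bag holds 3 vertices, so the decomposition has width 2, which upper-bounds the treewidth. Conversely, {b, d, f} is a clique of size 3, and the vertices of any clique must share a bag in every tree decomposition; so some bag has ≥ 3 vertices and tw(G) ≥ 2. Combining the bounds, tw(G) = 2.

Treewidth 2.
One optimal decomposition is:
Bags: B1 = {b, i, j}  B2 = {e, i, j}  B3 = {e, g, j}  B4 = {b, c, j}  B5 = {b, f, i}  B6 = {b, d, f}  B7 = {a, i, j}  B8 = {e, h, j}
Tree: B1–B2, B2–B3, B1–B4, B1–B5, B5–B6, B2–B7, B2–B8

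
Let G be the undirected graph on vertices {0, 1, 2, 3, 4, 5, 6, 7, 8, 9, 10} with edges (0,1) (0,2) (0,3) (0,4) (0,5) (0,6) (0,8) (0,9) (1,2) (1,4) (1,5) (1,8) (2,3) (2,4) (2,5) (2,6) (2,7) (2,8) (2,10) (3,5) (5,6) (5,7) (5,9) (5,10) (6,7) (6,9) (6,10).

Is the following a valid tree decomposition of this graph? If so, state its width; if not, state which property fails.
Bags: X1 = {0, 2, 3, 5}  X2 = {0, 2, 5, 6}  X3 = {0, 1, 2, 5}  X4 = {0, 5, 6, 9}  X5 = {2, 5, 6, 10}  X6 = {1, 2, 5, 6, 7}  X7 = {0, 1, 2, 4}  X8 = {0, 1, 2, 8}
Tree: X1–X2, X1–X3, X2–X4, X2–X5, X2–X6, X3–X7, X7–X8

No — bags containing vertex 1 are not connected in the tree.

A tree decomposition must satisfy three properties: every vertex lies in some bag; for every edge, both endpoints lie together in some bag; and for every vertex, the bags containing it form a connected subtree. Here bags containing vertex 1 are not connected in the tree, so the decomposition is invalid.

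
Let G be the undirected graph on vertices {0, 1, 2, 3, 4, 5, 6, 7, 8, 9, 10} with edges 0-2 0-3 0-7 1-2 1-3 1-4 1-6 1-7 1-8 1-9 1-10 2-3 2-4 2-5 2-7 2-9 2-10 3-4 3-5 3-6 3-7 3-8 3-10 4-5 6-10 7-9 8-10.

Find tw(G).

3

A width-3 tree decomposition is:
Bags: B1 = {1, 2, 3, 4}  B2 = {1, 2, 3, 10}  B3 = {1, 2, 3, 7}  B4 = {1, 3, 6, 10}  B5 = {1, 2, 7, 9}  B6 = {1, 3, 8, 10}  B7 = {0, 2, 3, 7}  B8 = {2, 3, 4, 5}
Tree: B1–B2, B2–B3, B2–B4, B3–B5, B4–B6, B3–B7, B1–B8
Each bag holds 4 vertices, so the decomposition has width 3, which upper-bounds the treewidth. For the lower bound, the 4 vertices {1, 2, 7, 9} are pairwise adjacent, and any tree decomposition puts a clique entirely inside one bag — forcing width ≥ 3. Combining the bounds, tw(G) = 3.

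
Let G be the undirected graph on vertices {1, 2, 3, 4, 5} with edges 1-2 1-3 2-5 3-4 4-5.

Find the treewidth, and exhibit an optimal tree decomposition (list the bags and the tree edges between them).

Treewidth 2.
One such decomposition:
Bags: B1 = {3, 4, 5}  B2 = {2, 3, 5}  B3 = {1, 2, 3}
Tree: B1–B2, B2–B3

The largest bag has 3 vertices, giving width 2; this decomposition certifies tw(G) ≤ 2. The edges 3–4–5–2–1–3 form a cycle, so G is not a tree and its treewidth is at least 2. Therefore the treewidth is 2.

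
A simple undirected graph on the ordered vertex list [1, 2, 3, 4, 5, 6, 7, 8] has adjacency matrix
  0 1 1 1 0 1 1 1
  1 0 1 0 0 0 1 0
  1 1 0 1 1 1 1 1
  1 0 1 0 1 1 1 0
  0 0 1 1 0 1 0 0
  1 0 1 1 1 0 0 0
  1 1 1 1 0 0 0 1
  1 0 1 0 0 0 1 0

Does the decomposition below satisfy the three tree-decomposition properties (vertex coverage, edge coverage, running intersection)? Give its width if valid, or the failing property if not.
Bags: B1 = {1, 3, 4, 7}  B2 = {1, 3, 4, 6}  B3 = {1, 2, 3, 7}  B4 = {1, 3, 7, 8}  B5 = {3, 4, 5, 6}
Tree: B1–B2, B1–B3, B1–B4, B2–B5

Yes; width 3.

Checking the three conditions: (i) the bags cover all of {1, 2, 3, 4, 5, 6, 7, 8}; (ii) for each edge, some bag contains both endpoints; (iii) the bags containing any fixed vertex form a subtree. All hold, so the decomposition is valid with width 4 − 1 = 3.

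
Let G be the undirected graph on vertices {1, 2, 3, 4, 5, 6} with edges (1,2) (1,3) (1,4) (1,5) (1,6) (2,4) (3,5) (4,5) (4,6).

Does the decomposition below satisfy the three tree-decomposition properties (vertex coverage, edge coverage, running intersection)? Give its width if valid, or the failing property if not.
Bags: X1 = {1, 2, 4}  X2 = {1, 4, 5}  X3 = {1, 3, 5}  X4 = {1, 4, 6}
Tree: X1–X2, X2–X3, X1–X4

Every vertex of G appears in some bag (union = {1, 2, 3, 4, 5, 6}); every edge is covered by a bag; and for each vertex v the set of bags containing v is connected in the bag tree. The decomposition is therefore valid. The largest bag has 3 vertices, so the width is 2.

Yes; width 2.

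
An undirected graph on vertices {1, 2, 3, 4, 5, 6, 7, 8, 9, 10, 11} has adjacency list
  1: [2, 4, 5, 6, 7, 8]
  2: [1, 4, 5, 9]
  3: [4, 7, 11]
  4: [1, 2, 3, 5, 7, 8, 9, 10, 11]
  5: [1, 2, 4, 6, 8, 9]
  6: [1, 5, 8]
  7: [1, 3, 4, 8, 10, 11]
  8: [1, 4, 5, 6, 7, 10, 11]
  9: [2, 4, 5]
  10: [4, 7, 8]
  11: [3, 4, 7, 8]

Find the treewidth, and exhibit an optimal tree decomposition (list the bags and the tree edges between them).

Treewidth 3.
One optimal decomposition is:
Bags: B1 = {1, 4, 7, 8}  B2 = {1, 4, 5, 8}  B3 = {1, 2, 4, 5}  B4 = {4, 7, 8, 10}  B5 = {1, 5, 6, 8}  B6 = {2, 4, 5, 9}  B7 = {4, 7, 8, 11}  B8 = {3, 4, 7, 11}
Tree: B1–B2, B2–B3, B1–B4, B2–B5, B3–B6, B4–B7, B7–B8

Each bag holds 4 vertices, so the decomposition has width 3, which upper-bounds the treewidth. For the lower bound, the 4 vertices {2, 4, 5, 9} are pairwise adjacent, and any tree decomposition puts a clique entirely inside one bag — forcing width ≥ 3. Hence tw(G) = 3 exactly.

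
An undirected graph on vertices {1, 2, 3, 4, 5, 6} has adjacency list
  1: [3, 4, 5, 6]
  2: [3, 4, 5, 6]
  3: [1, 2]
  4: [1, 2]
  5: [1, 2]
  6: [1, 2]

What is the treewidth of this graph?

2

A width-2 tree decomposition is:
Bags: B1 = {1, 2, 5}  B2 = {1, 2, 3}  B3 = {1, 2, 4}  B4 = {1, 2, 6}
Tree: B1–B2, B2–B3, B3–B4
The largest bag has 3 vertices, giving width 2; this decomposition certifies tw(G) ≤ 2. For the lower bound, G contains the cycle 5–1–3–2–5, so G is not a forest; only forests have treewidth ≤ 1, hence tw(G) ≥ 2. The upper and lower bounds meet at 2, so that is the treewidth.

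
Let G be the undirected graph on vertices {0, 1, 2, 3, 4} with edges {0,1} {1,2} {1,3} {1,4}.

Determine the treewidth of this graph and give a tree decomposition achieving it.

Each bag holds 2 vertices, so the decomposition has width 1, which upper-bounds the treewidth. G has an edge, so its treewidth is at least 1. Therefore the treewidth is 1.

Treewidth 1.
One optimal decomposition is:
Bags: B1 = {1, 3}  B2 = {1, 4}  B3 = {0, 1}  B4 = {1, 2}
Tree: B1–B2, B2–B3, B3–B4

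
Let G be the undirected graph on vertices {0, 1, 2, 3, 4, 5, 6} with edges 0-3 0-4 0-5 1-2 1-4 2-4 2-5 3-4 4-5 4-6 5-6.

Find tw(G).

2

A width-2 tree decomposition is:
Bags: B1 = {0, 3, 4}  B2 = {0, 4, 5}  B3 = {4, 5, 6}  B4 = {2, 4, 5}  B5 = {1, 2, 4}
Tree: B1–B2, B2–B3, B2–B4, B4–B5
Each bag holds 3 vertices, so the decomposition has width 2, which upper-bounds the treewidth. For the lower bound, the 3 vertices {1, 2, 4} are pairwise adjacent, and any tree decomposition puts a clique entirely inside one bag — forcing width ≥ 2. Combining the bounds, tw(G) = 2.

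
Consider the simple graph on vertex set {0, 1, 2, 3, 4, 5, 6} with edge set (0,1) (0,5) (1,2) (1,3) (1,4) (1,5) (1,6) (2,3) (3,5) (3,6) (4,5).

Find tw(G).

2

A width-2 tree decomposition is:
Bags: B1 = {1, 3, 5}  B2 = {1, 2, 3}  B3 = {0, 1, 5}  B4 = {1, 4, 5}  B5 = {1, 3, 6}
Tree: B1–B2, B1–B3, B3–B4, B2–B5
Every bag has size at most 3, so the width is 3 − 1 = 2 and tw(G) ≤ 2. On the other hand G contains the 3-clique {0, 1, 5}. A clique must lie in a single bag of any decomposition, so no decomposition can have width below 2. The upper and lower bounds meet at 2, so that is the treewidth.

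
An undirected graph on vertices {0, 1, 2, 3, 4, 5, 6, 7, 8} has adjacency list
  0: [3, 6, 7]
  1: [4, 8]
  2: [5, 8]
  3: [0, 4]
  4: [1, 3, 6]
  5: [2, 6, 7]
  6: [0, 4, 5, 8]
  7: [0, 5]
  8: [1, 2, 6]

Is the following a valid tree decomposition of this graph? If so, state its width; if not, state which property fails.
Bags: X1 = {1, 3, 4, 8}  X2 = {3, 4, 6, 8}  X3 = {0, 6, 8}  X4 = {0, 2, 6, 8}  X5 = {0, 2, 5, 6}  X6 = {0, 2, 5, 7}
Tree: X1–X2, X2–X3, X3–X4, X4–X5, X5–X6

A tree decomposition must satisfy three properties: every vertex lies in some bag; for every edge, both endpoints lie together in some bag; and for every vertex, the bags containing it form a connected subtree. Here edge (3,0) lies in no bag, so the decomposition is invalid.

No — edge (3,0) lies in no bag.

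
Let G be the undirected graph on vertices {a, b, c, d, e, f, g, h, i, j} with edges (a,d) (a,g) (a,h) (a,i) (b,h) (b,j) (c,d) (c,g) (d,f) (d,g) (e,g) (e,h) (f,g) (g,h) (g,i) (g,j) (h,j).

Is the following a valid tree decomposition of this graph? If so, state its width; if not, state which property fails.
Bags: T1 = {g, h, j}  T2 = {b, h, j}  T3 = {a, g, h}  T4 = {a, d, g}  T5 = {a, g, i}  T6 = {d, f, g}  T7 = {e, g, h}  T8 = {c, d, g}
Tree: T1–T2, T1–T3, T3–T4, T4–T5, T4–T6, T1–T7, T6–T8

Vertex coverage: the bags together contain {a, b, c, d, e, f, g, h, i, j}, the full vertex set. Edge coverage: each edge of G has both endpoints in at least one bag. Running intersection: for every vertex, the bags containing it form a connected subtree. All three properties hold, so this is a valid tree decomposition of width max|bag| − 1 = 2, and hence tw(G) ≤ 2.

Yes; width 2.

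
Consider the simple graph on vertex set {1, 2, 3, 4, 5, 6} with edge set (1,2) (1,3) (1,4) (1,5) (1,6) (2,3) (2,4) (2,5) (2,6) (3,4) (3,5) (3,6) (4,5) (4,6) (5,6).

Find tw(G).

A width-5 tree decomposition is:
Bags: B1 = {1, 2, 3, 4, 5, 6}
Tree: (single bag)
A single bag containing all 6 vertices is trivially a valid decomposition of width 5. On the other hand G contains the 6-clique {1, 2, 3, 4, 5, 6}. A clique must lie in a single bag of any decomposition, so no decomposition can have width below 5. Combining the bounds, tw(G) = 5.

5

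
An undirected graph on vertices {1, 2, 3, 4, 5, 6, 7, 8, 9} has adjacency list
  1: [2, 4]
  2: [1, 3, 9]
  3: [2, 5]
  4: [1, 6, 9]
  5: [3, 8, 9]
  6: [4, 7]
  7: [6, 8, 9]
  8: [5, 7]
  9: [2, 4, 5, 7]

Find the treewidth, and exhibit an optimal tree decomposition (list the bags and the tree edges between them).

Treewidth 3.
Bags: B1 = {3, 5, 7, 8}  B2 = {3, 5, 7, 9}  B3 = {2, 3, 7, 9}  B4 = {2, 6, 7, 9}  B5 = {2, 4, 6, 9}  B6 = {1, 2, 4, 6}
Tree: B1–B2, B2–B3, B3–B4, B4–B5, B5–B6

Each bag holds 4 vertices, so the decomposition has width 3, which upper-bounds the treewidth. For the lower bound: the 4 vertex sets {3,5,8}, {7}, {9}, {1,2,4,6} are disjoint, each induces a connected subgraph, and every pair is joined by at least one edge of G. Contracting each set to a single vertex therefore yields K_{4} as a minor, and since treewidth is minor-monotone, tw(G) ≥ tw(K_{4}) = 3. Combining the bounds, tw(G) = 3.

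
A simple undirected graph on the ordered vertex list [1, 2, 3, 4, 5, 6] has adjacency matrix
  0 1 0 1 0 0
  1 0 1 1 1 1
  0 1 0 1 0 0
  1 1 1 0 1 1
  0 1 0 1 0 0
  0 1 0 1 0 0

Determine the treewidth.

A width-2 tree decomposition is:
Bags: B1 = {2, 3, 4}  B2 = {2, 4, 5}  B3 = {2, 4, 6}  B4 = {1, 2, 4}
Tree: B1–B2, B2–B3, B3–B4
The largest bag has 3 vertices, giving width 2; this decomposition certifies tw(G) ≤ 2. For the lower bound, the 3 vertices {1, 2, 4} are pairwise adjacent, and any tree decomposition puts a clique entirely inside one bag — forcing width ≥ 2. Therefore the treewidth is 2.

2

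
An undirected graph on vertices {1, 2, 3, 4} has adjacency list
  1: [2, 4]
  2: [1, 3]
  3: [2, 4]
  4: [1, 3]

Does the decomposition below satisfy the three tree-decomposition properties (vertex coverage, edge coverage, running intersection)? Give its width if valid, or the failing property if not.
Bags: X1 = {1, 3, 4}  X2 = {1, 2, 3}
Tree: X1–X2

Yes; width 2.

Vertex coverage: the bags together contain {1, 2, 3, 4}, the full vertex set. Edge coverage: each edge of G has both endpoints in at least one bag. Running intersection: for every vertex, the bags containing it form a connected subtree. All three properties hold, so this is a valid tree decomposition of width max|bag| − 1 = 2, and hence tw(G) ≤ 2.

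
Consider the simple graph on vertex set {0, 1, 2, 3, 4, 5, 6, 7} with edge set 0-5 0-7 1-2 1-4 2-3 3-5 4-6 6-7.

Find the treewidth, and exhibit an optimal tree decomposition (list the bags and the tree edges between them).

Each bag holds 3 vertices, so the decomposition has width 2, which upper-bounds the treewidth. The edges 6–4–1–2–3–5–0–7–6 form a cycle, so G is not a tree and its treewidth is at least 2. Hence tw(G) = 2 exactly.

Treewidth 2.
One optimal decomposition is:
Bags: B1 = {1, 4, 6}  B2 = {1, 2, 6}  B3 = {2, 3, 6}  B4 = {3, 5, 6}  B5 = {0, 5, 6}  B6 = {0, 6, 7}
Tree: B1–B2, B2–B3, B3–B4, B4–B5, B5–B6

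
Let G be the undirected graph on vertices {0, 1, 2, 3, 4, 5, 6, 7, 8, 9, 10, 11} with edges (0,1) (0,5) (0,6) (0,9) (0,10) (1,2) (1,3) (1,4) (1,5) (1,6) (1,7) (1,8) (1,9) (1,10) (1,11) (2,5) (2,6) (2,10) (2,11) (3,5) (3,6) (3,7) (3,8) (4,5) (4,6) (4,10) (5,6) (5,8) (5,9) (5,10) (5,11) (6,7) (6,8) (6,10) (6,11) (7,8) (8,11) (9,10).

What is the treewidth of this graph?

A width-4 tree decomposition is:
Bags: B1 = {0, 1, 5, 6, 10}  B2 = {1, 4, 5, 6, 10}  B3 = {1, 2, 5, 6, 10}  B4 = {0, 1, 5, 9, 10}  B5 = {1, 2, 5, 6, 11}  B6 = {1, 5, 6, 8, 11}  B7 = {1, 3, 5, 6, 8}  B8 = {1, 3, 6, 7, 8}
Tree: B1–B2, B1–B3, B1–B4, B3–B5, B5–B6, B6–B7, B7–B8
Every bag has size at most 5, so the width is 5 − 1 = 4 and tw(G) ≤ 4. For the lower bound, the 5 vertices {0, 1, 5, 9, 10} are pairwise adjacent, and any tree decomposition puts a clique entirely inside one bag — forcing width ≥ 4. Hence tw(G) = 4 exactly.

4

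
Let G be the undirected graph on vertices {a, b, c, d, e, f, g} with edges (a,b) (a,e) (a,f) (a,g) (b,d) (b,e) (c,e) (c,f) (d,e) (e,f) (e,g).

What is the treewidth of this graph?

A width-2 tree decomposition is:
Bags: B1 = {a, e, f}  B2 = {a, b, e}  B3 = {c, e, f}  B4 = {b, d, e}  B5 = {a, e, g}
Tree: B1–B2, B1–B3, B2–B4, B2–B5
Each bag holds 3 vertices, so the decomposition has width 2, which upper-bounds the treewidth. On the other hand G contains the 3-clique {b, d, e}. A clique must lie in a single bag of any decomposition, so no decomposition can have width below 2. Combining the bounds, tw(G) = 2.

2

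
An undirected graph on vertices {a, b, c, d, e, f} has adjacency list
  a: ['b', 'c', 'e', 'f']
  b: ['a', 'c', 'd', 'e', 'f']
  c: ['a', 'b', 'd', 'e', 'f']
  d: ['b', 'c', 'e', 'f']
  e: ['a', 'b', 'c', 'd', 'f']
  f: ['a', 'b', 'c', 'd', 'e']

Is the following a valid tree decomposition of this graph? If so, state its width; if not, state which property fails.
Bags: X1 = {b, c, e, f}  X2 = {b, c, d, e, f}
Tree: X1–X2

No — vertex a appears in no bag.

A tree decomposition must satisfy three properties: every vertex lies in some bag; for every edge, both endpoints lie together in some bag; and for every vertex, the bags containing it form a connected subtree. Here vertex a appears in no bag, so the decomposition is invalid.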